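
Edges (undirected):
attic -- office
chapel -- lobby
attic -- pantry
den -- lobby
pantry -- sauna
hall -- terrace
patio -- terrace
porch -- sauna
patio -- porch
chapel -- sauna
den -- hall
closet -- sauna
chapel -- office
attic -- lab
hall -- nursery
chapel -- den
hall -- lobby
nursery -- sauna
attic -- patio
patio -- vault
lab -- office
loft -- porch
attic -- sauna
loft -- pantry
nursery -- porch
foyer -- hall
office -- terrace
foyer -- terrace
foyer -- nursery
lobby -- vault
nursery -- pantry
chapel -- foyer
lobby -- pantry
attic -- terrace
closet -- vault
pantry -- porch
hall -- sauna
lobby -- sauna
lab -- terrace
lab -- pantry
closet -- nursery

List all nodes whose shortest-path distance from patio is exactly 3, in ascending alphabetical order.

chapel, den

Level 0: patio
Level 1: attic, porch, terrace, vault
Level 2: closet, foyer, hall, lab, lobby, loft, nursery, office, pantry, sauna
Level 3: chapel, den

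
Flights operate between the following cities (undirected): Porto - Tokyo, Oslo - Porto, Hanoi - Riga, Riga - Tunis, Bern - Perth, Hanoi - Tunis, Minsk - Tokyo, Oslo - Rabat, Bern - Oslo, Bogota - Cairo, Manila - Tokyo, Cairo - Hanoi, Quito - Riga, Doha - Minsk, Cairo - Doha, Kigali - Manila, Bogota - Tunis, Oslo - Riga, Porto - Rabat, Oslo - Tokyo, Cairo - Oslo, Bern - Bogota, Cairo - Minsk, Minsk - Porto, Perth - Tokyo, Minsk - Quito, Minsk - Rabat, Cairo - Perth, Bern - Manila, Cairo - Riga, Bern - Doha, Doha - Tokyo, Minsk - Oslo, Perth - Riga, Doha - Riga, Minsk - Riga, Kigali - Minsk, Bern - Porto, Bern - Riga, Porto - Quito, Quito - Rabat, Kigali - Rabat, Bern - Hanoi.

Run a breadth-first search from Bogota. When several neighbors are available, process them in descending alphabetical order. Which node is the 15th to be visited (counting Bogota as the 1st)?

Rabat

Visit Bogota; enqueue Tunis, Cairo, Bern → queue [Tunis, Cairo, Bern]
Visit Tunis; enqueue Riga, Hanoi → queue [Cairo, Bern, Riga, Hanoi]
Visit Cairo; enqueue Perth, Oslo, Minsk, Doha → queue [Bern, Riga, Hanoi, Perth, Oslo, Minsk, Doha]
Visit Bern; enqueue Porto, Manila → queue [Riga, Hanoi, Perth, Oslo, Minsk, Doha, Porto, Manila]
Visit Riga; enqueue Quito → queue [Hanoi, Perth, Oslo, Minsk, Doha, Porto, Manila, Quito]
Visit Hanoi → queue [Perth, Oslo, Minsk, Doha, Porto, Manila, Quito]
Visit Perth; enqueue Tokyo → queue [Oslo, Minsk, Doha, Porto, Manila, Quito, Tokyo]
Visit Oslo; enqueue Rabat → queue [Minsk, Doha, Porto, Manila, Quito, Tokyo, Rabat]
Visit Minsk; enqueue Kigali → queue [Doha, Porto, Manila, Quito, Tokyo, Rabat, Kigali]
Visit Doha → queue [Porto, Manila, Quito, Tokyo, Rabat, Kigali]
Visit Porto → queue [Manila, Quito, Tokyo, Rabat, Kigali]
Visit Manila → queue [Quito, Tokyo, Rabat, Kigali]
Visit Quito → queue [Tokyo, Rabat, Kigali]
Visit Tokyo → queue [Rabat, Kigali]
Visit Rabat → queue [Kigali]
Visit Kigali → queue []

Visit order: Bogota, Tunis, Cairo, Bern, Riga, Hanoi, Perth, Oslo, Minsk, Doha, Porto, Manila, Quito, Tokyo, Rabat, Kigali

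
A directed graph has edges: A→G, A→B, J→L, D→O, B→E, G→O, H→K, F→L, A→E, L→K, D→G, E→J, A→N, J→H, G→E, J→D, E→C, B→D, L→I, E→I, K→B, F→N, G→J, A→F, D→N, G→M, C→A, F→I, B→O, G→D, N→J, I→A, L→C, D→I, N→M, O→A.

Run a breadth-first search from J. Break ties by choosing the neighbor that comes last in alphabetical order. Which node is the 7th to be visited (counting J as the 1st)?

C

Visit J; enqueue L, H, D → queue [L, H, D]
Visit L; enqueue K, I, C → queue [H, D, K, I, C]
Visit H → queue [D, K, I, C]
Visit D; enqueue O, N, G → queue [K, I, C, O, N, G]
Visit K; enqueue B → queue [I, C, O, N, G, B]
Visit I; enqueue A → queue [C, O, N, G, B, A]
Visit C → queue [O, N, G, B, A]
Visit O → queue [N, G, B, A]
Visit N; enqueue M → queue [G, B, A, M]
Visit G; enqueue E → queue [B, A, M, E]
Visit B → queue [A, M, E]
Visit A; enqueue F → queue [M, E, F]
Visit M → queue [E, F]
Visit E → queue [F]
Visit F → queue []

Visit order: J, L, H, D, K, I, C, O, N, G, B, A, M, E, F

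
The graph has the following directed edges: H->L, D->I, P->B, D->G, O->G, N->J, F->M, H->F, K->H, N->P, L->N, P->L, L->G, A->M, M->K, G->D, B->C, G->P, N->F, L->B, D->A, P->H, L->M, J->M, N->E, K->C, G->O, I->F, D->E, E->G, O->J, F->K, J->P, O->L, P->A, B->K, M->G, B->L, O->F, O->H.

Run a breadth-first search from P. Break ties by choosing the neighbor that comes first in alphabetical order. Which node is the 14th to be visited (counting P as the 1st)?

Visit P; enqueue A, B, H, L → queue [A, B, H, L]
Visit A; enqueue M → queue [B, H, L, M]
Visit B; enqueue C, K → queue [H, L, M, C, K]
Visit H; enqueue F → queue [L, M, C, K, F]
Visit L; enqueue G, N → queue [M, C, K, F, G, N]
Visit M → queue [C, K, F, G, N]
Visit C → queue [K, F, G, N]
Visit K → queue [F, G, N]
Visit F → queue [G, N]
Visit G; enqueue D, O → queue [N, D, O]
Visit N; enqueue E, J → queue [D, O, E, J]
Visit D; enqueue I → queue [O, E, J, I]
Visit O → queue [E, J, I]
Visit E → queue [J, I]
Visit J → queue [I]
Visit I → queue []

Visit order: P, A, B, H, L, M, C, K, F, G, N, D, O, E, J, I

E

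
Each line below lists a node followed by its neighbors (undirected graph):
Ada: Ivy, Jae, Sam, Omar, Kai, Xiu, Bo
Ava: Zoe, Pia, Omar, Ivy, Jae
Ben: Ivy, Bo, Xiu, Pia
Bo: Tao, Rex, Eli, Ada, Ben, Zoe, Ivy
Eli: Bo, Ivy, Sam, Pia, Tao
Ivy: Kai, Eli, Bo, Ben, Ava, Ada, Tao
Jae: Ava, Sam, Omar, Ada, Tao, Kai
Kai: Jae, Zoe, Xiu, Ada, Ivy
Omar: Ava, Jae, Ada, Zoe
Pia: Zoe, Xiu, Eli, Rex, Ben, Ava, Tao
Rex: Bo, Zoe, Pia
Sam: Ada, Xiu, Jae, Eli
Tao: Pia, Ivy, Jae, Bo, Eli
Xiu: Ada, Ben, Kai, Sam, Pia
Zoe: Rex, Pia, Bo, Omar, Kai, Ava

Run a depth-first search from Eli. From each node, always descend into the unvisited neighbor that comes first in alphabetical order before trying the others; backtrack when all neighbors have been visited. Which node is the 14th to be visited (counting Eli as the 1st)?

Visit Eli
Eli → Bo
Bo → Ada
Ada → Ivy
Ivy → Ava
Ava → Jae
Jae → Kai
Kai → Xiu
Xiu → Ben
Ben → Pia
Pia → Rex
Rex → Zoe
Zoe → Omar
Pia → Tao
Xiu → Sam

Visit order: Eli, Bo, Ada, Ivy, Ava, Jae, Kai, Xiu, Ben, Pia, Rex, Zoe, Omar, Tao, Sam

Tao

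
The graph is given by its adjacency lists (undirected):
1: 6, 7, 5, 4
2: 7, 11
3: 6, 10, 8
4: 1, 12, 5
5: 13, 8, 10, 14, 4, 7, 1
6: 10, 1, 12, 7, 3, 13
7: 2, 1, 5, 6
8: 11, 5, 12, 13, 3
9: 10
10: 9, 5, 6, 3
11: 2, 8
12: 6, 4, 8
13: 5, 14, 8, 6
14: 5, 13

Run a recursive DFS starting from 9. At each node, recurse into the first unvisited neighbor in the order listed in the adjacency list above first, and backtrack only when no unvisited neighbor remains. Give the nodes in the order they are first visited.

9 → 10 → 5 → 13 → 14 → 8 → 11 → 2 → 7 → 1 → 6 → 12 → 4 → 3

Visit 9
9 → 10
10 → 5
5 → 13
13 → 14
13 → 8
8 → 11
11 → 2
2 → 7
7 → 1
1 → 6
6 → 12
12 → 4
6 → 3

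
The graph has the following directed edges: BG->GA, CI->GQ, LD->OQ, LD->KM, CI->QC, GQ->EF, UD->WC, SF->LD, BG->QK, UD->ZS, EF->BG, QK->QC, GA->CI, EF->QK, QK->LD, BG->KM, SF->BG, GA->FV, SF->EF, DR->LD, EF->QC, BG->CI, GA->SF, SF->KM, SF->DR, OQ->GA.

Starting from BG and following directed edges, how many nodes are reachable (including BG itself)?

BFS from BG visits: BG, QK, KM, GA, CI, QC, LD, SF, FV, GQ, OQ, EF, DR
Reachable nodes: 13 of 16 total.

13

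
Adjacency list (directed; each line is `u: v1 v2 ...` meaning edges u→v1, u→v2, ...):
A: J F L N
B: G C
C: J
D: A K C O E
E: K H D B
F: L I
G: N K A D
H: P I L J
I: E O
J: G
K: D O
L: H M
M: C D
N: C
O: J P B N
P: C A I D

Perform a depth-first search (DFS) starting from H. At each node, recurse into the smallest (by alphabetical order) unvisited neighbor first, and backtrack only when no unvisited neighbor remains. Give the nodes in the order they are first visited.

H, I, E, B, C, J, G, A, F, L, M, D, K, O, N, P

Visit H
H → I
I → E
E → B
B → C
C → J
J → G
G → A
A → F
F → L
L → M
M → D
D → K
K → O
O → N
O → P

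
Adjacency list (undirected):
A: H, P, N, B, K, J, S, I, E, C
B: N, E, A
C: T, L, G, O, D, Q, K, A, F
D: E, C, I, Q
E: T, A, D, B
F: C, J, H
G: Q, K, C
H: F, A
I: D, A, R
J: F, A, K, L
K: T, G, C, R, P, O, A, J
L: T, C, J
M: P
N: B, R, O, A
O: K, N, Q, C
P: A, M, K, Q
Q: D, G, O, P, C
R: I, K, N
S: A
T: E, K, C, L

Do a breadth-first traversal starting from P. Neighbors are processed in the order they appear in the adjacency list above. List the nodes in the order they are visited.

Visit P; enqueue A, M, K, Q → queue [A, M, K, Q]
Visit A; enqueue H, N, B, J, S, I, E, C → queue [M, K, Q, H, N, B, J, S, I, E, C]
Visit M → queue [K, Q, H, N, B, J, S, I, E, C]
Visit K; enqueue T, G, R, O → queue [Q, H, N, B, J, S, I, E, C, T, G, R, O]
Visit Q; enqueue D → queue [H, N, B, J, S, I, E, C, T, G, R, O, D]
Visit H; enqueue F → queue [N, B, J, S, I, E, C, T, G, R, O, D, F]
Visit N → queue [B, J, S, I, E, C, T, G, R, O, D, F]
Visit B → queue [J, S, I, E, C, T, G, R, O, D, F]
Visit J; enqueue L → queue [S, I, E, C, T, G, R, O, D, F, L]
Visit S → queue [I, E, C, T, G, R, O, D, F, L]
Visit I → queue [E, C, T, G, R, O, D, F, L]
Visit E → queue [C, T, G, R, O, D, F, L]
Visit C → queue [T, G, R, O, D, F, L]
Visit T → queue [G, R, O, D, F, L]
Visit G → queue [R, O, D, F, L]
Visit R → queue [O, D, F, L]
Visit O → queue [D, F, L]
Visit D → queue [F, L]
Visit F → queue [L]
Visit L → queue []

P, A, M, K, Q, H, N, B, J, S, I, E, C, T, G, R, O, D, F, L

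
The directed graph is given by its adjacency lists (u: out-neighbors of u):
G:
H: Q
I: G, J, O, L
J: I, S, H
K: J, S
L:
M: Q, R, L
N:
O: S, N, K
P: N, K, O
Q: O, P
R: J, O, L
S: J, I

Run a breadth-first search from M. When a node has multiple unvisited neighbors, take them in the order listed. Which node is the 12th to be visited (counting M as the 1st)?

H

Visit M; enqueue Q, R, L → queue [Q, R, L]
Visit Q; enqueue O, P → queue [R, L, O, P]
Visit R; enqueue J → queue [L, O, P, J]
Visit L → queue [O, P, J]
Visit O; enqueue S, N, K → queue [P, J, S, N, K]
Visit P → queue [J, S, N, K]
Visit J; enqueue I, H → queue [S, N, K, I, H]
Visit S → queue [N, K, I, H]
Visit N → queue [K, I, H]
Visit K → queue [I, H]
Visit I; enqueue G → queue [H, G]
Visit H → queue [G]
Visit G → queue []

Visit order: M, Q, R, L, O, P, J, S, N, K, I, H, G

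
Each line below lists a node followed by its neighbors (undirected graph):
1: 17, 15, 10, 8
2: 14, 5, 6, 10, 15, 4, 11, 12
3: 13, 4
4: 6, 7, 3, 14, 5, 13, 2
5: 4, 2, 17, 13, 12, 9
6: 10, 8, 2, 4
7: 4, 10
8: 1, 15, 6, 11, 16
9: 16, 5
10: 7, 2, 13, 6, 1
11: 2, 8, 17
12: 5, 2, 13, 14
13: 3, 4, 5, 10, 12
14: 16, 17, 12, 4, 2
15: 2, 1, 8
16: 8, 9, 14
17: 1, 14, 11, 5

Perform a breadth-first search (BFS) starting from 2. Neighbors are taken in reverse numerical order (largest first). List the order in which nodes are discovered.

Visit 2; enqueue 15, 14, 12, 11, 10, 6, 5, 4 → queue [15, 14, 12, 11, 10, 6, 5, 4]
Visit 15; enqueue 8, 1 → queue [14, 12, 11, 10, 6, 5, 4, 8, 1]
Visit 14; enqueue 17, 16 → queue [12, 11, 10, 6, 5, 4, 8, 1, 17, 16]
Visit 12; enqueue 13 → queue [11, 10, 6, 5, 4, 8, 1, 17, 16, 13]
Visit 11 → queue [10, 6, 5, 4, 8, 1, 17, 16, 13]
Visit 10; enqueue 7 → queue [6, 5, 4, 8, 1, 17, 16, 13, 7]
Visit 6 → queue [5, 4, 8, 1, 17, 16, 13, 7]
Visit 5; enqueue 9 → queue [4, 8, 1, 17, 16, 13, 7, 9]
Visit 4; enqueue 3 → queue [8, 1, 17, 16, 13, 7, 9, 3]
Visit 8 → queue [1, 17, 16, 13, 7, 9, 3]
Visit 1 → queue [17, 16, 13, 7, 9, 3]
Visit 17 → queue [16, 13, 7, 9, 3]
Visit 16 → queue [13, 7, 9, 3]
Visit 13 → queue [7, 9, 3]
Visit 7 → queue [9, 3]
Visit 9 → queue [3]
Visit 3 → queue []

2, 15, 14, 12, 11, 10, 6, 5, 4, 8, 1, 17, 16, 13, 7, 9, 3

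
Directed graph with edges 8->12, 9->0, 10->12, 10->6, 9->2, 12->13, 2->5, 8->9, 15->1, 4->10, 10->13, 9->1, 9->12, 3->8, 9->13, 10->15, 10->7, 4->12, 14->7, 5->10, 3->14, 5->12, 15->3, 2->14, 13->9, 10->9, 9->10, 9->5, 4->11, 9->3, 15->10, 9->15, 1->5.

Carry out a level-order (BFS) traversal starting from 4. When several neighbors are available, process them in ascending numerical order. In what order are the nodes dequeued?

Visit 4; enqueue 10, 11, 12 → queue [10, 11, 12]
Visit 10; enqueue 6, 7, 9, 13, 15 → queue [11, 12, 6, 7, 9, 13, 15]
Visit 11 → queue [12, 6, 7, 9, 13, 15]
Visit 12 → queue [6, 7, 9, 13, 15]
Visit 6 → queue [7, 9, 13, 15]
Visit 7 → queue [9, 13, 15]
Visit 9; enqueue 0, 1, 2, 3, 5 → queue [13, 15, 0, 1, 2, 3, 5]
Visit 13 → queue [15, 0, 1, 2, 3, 5]
Visit 15 → queue [0, 1, 2, 3, 5]
Visit 0 → queue [1, 2, 3, 5]
Visit 1 → queue [2, 3, 5]
Visit 2; enqueue 14 → queue [3, 5, 14]
Visit 3; enqueue 8 → queue [5, 14, 8]
Visit 5 → queue [14, 8]
Visit 14 → queue [8]
Visit 8 → queue []

4 10 11 12 6 7 9 13 15 0 1 2 3 5 14 8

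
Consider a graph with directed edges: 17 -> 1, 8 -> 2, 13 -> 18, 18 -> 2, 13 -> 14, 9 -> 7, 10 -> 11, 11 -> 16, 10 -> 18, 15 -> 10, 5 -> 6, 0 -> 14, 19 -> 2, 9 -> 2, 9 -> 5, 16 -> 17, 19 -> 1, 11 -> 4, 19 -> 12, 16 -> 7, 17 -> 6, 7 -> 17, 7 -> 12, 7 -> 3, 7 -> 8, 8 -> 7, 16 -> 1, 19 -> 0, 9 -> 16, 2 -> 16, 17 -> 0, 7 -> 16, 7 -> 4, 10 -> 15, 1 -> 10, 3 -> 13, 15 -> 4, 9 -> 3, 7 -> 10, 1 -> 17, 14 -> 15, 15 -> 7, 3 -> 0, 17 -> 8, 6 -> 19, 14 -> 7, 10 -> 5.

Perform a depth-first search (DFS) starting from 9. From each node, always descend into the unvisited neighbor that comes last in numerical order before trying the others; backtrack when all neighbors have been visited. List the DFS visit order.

9, 16, 17, 8, 7, 12, 10, 18, 2, 15, 4, 11, 5, 6, 19, 1, 0, 14, 3, 13

Visit 9
9 → 16
16 → 17
17 → 8
8 → 7
7 → 12
7 → 10
10 → 18
18 → 2
10 → 15
15 → 4
10 → 11
10 → 5
5 → 6
6 → 19
19 → 1
19 → 0
0 → 14
7 → 3
3 → 13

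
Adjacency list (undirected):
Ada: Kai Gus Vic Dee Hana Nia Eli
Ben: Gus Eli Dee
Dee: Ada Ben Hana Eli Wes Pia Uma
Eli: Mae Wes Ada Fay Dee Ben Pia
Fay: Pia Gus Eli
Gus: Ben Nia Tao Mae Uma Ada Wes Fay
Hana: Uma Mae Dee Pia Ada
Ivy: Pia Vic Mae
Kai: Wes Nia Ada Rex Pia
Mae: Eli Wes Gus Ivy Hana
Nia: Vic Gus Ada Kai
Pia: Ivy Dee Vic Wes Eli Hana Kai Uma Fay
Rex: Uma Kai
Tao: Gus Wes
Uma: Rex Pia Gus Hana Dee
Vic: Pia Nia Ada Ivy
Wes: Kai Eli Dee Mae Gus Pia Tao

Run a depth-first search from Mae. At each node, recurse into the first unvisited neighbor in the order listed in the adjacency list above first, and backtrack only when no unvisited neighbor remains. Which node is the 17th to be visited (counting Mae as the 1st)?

Visit Mae
Mae → Eli
Eli → Wes
Wes → Kai
Kai → Nia
Nia → Vic
Vic → Pia
Pia → Ivy
Pia → Dee
Dee → Ada
Ada → Gus
Gus → Ben
Gus → Tao
Gus → Uma
Uma → Rex
Uma → Hana
Gus → Fay

Visit order: Mae, Eli, Wes, Kai, Nia, Vic, Pia, Ivy, Dee, Ada, Gus, Ben, Tao, Uma, Rex, Hana, Fay

Fay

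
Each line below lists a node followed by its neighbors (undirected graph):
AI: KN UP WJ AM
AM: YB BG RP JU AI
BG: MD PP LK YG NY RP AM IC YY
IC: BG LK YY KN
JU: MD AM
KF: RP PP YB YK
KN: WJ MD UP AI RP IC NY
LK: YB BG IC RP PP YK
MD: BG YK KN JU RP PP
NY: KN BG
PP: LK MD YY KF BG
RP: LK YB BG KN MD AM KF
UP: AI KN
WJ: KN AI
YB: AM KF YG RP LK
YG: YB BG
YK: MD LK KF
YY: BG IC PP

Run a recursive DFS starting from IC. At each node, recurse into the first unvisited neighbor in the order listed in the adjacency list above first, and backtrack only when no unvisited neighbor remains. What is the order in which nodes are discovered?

Visit IC
IC → BG
BG → MD
MD → YK
YK → LK
LK → YB
YB → AM
AM → RP
RP → KN
KN → WJ
WJ → AI
AI → UP
KN → NY
RP → KF
KF → PP
PP → YY
AM → JU
YB → YG

IC → BG → MD → YK → LK → YB → AM → RP → KN → WJ → AI → UP → NY → KF → PP → YY → JU → YG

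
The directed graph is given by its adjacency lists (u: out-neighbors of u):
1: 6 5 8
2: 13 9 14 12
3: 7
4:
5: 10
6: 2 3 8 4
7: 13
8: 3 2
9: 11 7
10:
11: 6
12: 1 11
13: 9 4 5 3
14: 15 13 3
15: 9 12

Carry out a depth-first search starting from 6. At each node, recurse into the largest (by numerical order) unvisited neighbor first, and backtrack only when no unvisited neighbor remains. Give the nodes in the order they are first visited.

Visit 6
6 → 8
8 → 3
3 → 7
7 → 13
13 → 9
9 → 11
13 → 5
5 → 10
13 → 4
8 → 2
2 → 14
14 → 15
15 → 12
12 → 1

6 8 3 7 13 9 11 5 10 4 2 14 15 12 1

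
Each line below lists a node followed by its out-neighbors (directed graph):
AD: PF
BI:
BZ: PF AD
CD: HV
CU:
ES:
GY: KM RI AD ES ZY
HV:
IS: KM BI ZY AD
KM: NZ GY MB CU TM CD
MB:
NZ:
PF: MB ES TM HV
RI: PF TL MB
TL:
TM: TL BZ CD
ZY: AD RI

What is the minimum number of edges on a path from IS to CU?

Level 0: IS
Level 1: AD, BI, KM, ZY
Level 2: CD, CU, GY, MB, NZ, PF, RI, TM
Level 3: BZ, ES, HV, TL
CU first appears at level 2.

2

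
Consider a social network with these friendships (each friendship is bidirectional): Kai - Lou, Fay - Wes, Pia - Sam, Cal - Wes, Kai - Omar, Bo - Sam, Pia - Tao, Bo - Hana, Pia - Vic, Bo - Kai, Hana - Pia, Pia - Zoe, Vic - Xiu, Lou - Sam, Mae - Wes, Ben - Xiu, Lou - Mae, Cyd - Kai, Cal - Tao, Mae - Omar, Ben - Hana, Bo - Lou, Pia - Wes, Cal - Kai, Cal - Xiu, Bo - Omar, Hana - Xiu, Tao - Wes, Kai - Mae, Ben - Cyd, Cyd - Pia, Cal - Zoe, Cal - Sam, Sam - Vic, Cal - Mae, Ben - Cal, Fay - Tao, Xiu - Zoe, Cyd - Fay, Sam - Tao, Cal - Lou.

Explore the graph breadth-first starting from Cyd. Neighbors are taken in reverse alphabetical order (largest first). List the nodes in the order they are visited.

Visit Cyd; enqueue Pia, Kai, Fay, Ben → queue [Pia, Kai, Fay, Ben]
Visit Pia; enqueue Zoe, Wes, Vic, Tao, Sam, Hana → queue [Kai, Fay, Ben, Zoe, Wes, Vic, Tao, Sam, Hana]
Visit Kai; enqueue Omar, Mae, Lou, Cal, Bo → queue [Fay, Ben, Zoe, Wes, Vic, Tao, Sam, Hana, Omar, Mae, Lou, Cal, Bo]
Visit Fay → queue [Ben, Zoe, Wes, Vic, Tao, Sam, Hana, Omar, Mae, Lou, Cal, Bo]
Visit Ben; enqueue Xiu → queue [Zoe, Wes, Vic, Tao, Sam, Hana, Omar, Mae, Lou, Cal, Bo, Xiu]
Visit Zoe → queue [Wes, Vic, Tao, Sam, Hana, Omar, Mae, Lou, Cal, Bo, Xiu]
Visit Wes → queue [Vic, Tao, Sam, Hana, Omar, Mae, Lou, Cal, Bo, Xiu]
Visit Vic → queue [Tao, Sam, Hana, Omar, Mae, Lou, Cal, Bo, Xiu]
Visit Tao → queue [Sam, Hana, Omar, Mae, Lou, Cal, Bo, Xiu]
Visit Sam → queue [Hana, Omar, Mae, Lou, Cal, Bo, Xiu]
Visit Hana → queue [Omar, Mae, Lou, Cal, Bo, Xiu]
Visit Omar → queue [Mae, Lou, Cal, Bo, Xiu]
Visit Mae → queue [Lou, Cal, Bo, Xiu]
Visit Lou → queue [Cal, Bo, Xiu]
Visit Cal → queue [Bo, Xiu]
Visit Bo → queue [Xiu]
Visit Xiu → queue []

Cyd, Pia, Kai, Fay, Ben, Zoe, Wes, Vic, Tao, Sam, Hana, Omar, Mae, Lou, Cal, Bo, Xiu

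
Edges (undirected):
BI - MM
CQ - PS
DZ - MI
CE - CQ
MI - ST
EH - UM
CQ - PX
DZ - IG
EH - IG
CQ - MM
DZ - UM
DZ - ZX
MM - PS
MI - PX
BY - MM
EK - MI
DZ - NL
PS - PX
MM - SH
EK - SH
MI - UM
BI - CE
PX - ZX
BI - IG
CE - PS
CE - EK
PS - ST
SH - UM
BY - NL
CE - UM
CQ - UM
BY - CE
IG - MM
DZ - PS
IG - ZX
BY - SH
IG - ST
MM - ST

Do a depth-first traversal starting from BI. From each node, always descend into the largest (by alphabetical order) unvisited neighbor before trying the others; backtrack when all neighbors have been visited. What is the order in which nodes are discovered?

BI -> MM -> ST -> PS -> PX -> ZX -> IG -> EH -> UM -> SH -> EK -> MI -> DZ -> NL -> BY -> CE -> CQ

Visit BI
BI → MM
MM → ST
ST → PS
PS → PX
PX → ZX
ZX → IG
IG → EH
EH → UM
UM → SH
SH → EK
EK → MI
MI → DZ
DZ → NL
NL → BY
BY → CE
CE → CQ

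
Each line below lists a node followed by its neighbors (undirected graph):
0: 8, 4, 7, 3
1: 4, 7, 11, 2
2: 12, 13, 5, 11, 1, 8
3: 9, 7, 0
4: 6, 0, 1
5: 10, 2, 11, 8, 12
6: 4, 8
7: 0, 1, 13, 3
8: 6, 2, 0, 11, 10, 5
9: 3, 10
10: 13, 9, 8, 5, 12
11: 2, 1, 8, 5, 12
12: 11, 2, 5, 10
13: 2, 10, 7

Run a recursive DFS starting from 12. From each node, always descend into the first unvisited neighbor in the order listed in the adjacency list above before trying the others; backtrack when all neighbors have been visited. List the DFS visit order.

12 → 11 → 2 → 13 → 10 → 9 → 3 → 7 → 0 → 8 → 6 → 4 → 1 → 5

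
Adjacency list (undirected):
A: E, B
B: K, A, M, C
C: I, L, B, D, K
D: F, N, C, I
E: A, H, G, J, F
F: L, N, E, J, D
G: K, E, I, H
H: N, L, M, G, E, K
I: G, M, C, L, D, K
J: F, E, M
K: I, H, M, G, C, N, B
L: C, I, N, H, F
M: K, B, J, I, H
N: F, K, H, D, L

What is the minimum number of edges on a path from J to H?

2

Level 0: J
Level 1: E, F, M
Level 2: A, B, D, G, H, I, K, L, N
Level 3: C
H first appears at level 2.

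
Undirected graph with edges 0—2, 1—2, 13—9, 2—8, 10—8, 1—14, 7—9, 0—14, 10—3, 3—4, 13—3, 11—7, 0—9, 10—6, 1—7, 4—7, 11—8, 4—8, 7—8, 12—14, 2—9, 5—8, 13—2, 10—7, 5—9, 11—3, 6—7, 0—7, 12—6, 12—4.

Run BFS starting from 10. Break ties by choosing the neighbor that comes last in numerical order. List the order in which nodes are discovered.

Visit 10; enqueue 8, 7, 6, 3 → queue [8, 7, 6, 3]
Visit 8; enqueue 11, 5, 4, 2 → queue [7, 6, 3, 11, 5, 4, 2]
Visit 7; enqueue 9, 1, 0 → queue [6, 3, 11, 5, 4, 2, 9, 1, 0]
Visit 6; enqueue 12 → queue [3, 11, 5, 4, 2, 9, 1, 0, 12]
Visit 3; enqueue 13 → queue [11, 5, 4, 2, 9, 1, 0, 12, 13]
Visit 11 → queue [5, 4, 2, 9, 1, 0, 12, 13]
Visit 5 → queue [4, 2, 9, 1, 0, 12, 13]
Visit 4 → queue [2, 9, 1, 0, 12, 13]
Visit 2 → queue [9, 1, 0, 12, 13]
Visit 9 → queue [1, 0, 12, 13]
Visit 1; enqueue 14 → queue [0, 12, 13, 14]
Visit 0 → queue [12, 13, 14]
Visit 12 → queue [13, 14]
Visit 13 → queue [14]
Visit 14 → queue []

10 → 8 → 7 → 6 → 3 → 11 → 5 → 4 → 2 → 9 → 1 → 0 → 12 → 13 → 14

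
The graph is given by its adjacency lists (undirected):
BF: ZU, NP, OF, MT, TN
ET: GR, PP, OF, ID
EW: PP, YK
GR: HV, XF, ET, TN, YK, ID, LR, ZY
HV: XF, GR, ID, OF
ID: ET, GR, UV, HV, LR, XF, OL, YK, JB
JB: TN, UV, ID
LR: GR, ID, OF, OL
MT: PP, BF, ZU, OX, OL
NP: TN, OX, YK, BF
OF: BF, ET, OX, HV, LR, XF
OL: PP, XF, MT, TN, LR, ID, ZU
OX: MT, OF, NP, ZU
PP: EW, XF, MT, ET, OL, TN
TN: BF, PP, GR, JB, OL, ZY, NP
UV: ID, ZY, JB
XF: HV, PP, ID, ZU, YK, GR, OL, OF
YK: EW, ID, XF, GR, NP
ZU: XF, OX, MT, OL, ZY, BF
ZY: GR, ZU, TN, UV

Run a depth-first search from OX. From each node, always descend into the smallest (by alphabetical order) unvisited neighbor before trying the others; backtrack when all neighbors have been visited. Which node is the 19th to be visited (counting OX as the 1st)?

UV

Visit OX
OX → MT
MT → BF
BF → NP
NP → TN
TN → GR
GR → ET
ET → ID
ID → HV
HV → OF
OF → LR
LR → OL
OL → PP
PP → EW
EW → YK
YK → XF
XF → ZU
ZU → ZY
ZY → UV
UV → JB

Visit order: OX, MT, BF, NP, TN, GR, ET, ID, HV, OF, LR, OL, PP, EW, YK, XF, ZU, ZY, UV, JB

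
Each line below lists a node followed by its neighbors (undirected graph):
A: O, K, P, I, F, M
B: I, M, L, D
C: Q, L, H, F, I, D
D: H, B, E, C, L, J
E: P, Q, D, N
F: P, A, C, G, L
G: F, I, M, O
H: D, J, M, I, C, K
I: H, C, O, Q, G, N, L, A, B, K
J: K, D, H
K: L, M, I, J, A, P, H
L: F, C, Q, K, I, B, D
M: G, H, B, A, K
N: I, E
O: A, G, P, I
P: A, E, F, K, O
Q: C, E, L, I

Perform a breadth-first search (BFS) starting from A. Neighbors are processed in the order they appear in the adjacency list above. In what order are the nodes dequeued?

Visit A; enqueue O, K, P, I, F, M → queue [O, K, P, I, F, M]
Visit O; enqueue G → queue [K, P, I, F, M, G]
Visit K; enqueue L, J, H → queue [P, I, F, M, G, L, J, H]
Visit P; enqueue E → queue [I, F, M, G, L, J, H, E]
Visit I; enqueue C, Q, N, B → queue [F, M, G, L, J, H, E, C, Q, N, B]
Visit F → queue [M, G, L, J, H, E, C, Q, N, B]
Visit M → queue [G, L, J, H, E, C, Q, N, B]
Visit G → queue [L, J, H, E, C, Q, N, B]
Visit L; enqueue D → queue [J, H, E, C, Q, N, B, D]
Visit J → queue [H, E, C, Q, N, B, D]
Visit H → queue [E, C, Q, N, B, D]
Visit E → queue [C, Q, N, B, D]
Visit C → queue [Q, N, B, D]
Visit Q → queue [N, B, D]
Visit N → queue [B, D]
Visit B → queue [D]
Visit D → queue []

A -> O -> K -> P -> I -> F -> M -> G -> L -> J -> H -> E -> C -> Q -> N -> B -> D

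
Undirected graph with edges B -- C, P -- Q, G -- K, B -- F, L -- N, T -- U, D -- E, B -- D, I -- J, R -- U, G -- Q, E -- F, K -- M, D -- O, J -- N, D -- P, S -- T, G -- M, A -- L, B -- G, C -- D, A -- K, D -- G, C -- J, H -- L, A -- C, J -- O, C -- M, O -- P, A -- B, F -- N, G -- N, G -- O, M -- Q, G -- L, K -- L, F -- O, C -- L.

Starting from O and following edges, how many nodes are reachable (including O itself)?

17

BFS from O visits: O, P, J, G, F, D, Q, N, I, C, M, L, K, B, E, A, H
Reachable nodes: 17 of 21 total.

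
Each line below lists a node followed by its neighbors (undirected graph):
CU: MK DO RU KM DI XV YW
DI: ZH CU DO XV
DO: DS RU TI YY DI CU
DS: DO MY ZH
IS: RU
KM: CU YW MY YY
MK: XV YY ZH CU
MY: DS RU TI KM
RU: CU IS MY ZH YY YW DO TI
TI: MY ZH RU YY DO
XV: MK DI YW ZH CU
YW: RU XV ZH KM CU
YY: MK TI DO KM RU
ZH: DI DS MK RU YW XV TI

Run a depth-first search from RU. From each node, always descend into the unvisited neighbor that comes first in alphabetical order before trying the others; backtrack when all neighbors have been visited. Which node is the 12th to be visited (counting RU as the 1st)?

Visit RU
RU → CU
CU → DI
DI → DO
DO → DS
DS → MY
MY → KM
KM → YW
YW → XV
XV → MK
MK → YY
YY → TI
TI → ZH
RU → IS

Visit order: RU, CU, DI, DO, DS, MY, KM, YW, XV, MK, YY, TI, ZH, IS

TI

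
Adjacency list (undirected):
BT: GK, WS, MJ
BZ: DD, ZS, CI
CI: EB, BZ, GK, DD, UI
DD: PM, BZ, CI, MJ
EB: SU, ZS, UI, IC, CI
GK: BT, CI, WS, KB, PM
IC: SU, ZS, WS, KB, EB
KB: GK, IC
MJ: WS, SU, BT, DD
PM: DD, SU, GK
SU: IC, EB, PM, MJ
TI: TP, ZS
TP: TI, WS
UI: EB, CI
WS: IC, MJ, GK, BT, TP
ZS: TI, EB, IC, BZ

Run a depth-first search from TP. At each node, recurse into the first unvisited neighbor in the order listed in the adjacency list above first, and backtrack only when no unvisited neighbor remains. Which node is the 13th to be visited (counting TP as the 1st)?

Visit TP
TP → TI
TI → ZS
ZS → EB
EB → SU
SU → IC
IC → WS
WS → MJ
MJ → BT
BT → GK
GK → CI
CI → BZ
BZ → DD
DD → PM
CI → UI
GK → KB

Visit order: TP, TI, ZS, EB, SU, IC, WS, MJ, BT, GK, CI, BZ, DD, PM, UI, KB

DD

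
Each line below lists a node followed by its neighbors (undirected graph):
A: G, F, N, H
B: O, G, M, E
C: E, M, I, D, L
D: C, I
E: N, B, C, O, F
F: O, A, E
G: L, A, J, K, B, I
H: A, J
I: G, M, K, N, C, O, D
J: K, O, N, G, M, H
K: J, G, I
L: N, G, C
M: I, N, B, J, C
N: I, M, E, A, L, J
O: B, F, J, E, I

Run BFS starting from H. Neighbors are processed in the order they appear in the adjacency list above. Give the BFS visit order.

H A J G F N K O M L B I E C D

Visit H; enqueue A, J → queue [A, J]
Visit A; enqueue G, F, N → queue [J, G, F, N]
Visit J; enqueue K, O, M → queue [G, F, N, K, O, M]
Visit G; enqueue L, B, I → queue [F, N, K, O, M, L, B, I]
Visit F; enqueue E → queue [N, K, O, M, L, B, I, E]
Visit N → queue [K, O, M, L, B, I, E]
Visit K → queue [O, M, L, B, I, E]
Visit O → queue [M, L, B, I, E]
Visit M; enqueue C → queue [L, B, I, E, C]
Visit L → queue [B, I, E, C]
Visit B → queue [I, E, C]
Visit I; enqueue D → queue [E, C, D]
Visit E → queue [C, D]
Visit C → queue [D]
Visit D → queue []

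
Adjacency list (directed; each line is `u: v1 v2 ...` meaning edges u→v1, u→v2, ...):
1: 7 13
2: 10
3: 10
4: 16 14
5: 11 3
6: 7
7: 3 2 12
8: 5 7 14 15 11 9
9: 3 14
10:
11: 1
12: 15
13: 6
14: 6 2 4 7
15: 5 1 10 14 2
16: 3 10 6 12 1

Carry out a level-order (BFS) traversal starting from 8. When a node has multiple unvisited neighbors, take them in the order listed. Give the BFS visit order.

Visit 8; enqueue 5, 7, 14, 15, 11, 9 → queue [5, 7, 14, 15, 11, 9]
Visit 5; enqueue 3 → queue [7, 14, 15, 11, 9, 3]
Visit 7; enqueue 2, 12 → queue [14, 15, 11, 9, 3, 2, 12]
Visit 14; enqueue 6, 4 → queue [15, 11, 9, 3, 2, 12, 6, 4]
Visit 15; enqueue 1, 10 → queue [11, 9, 3, 2, 12, 6, 4, 1, 10]
Visit 11 → queue [9, 3, 2, 12, 6, 4, 1, 10]
Visit 9 → queue [3, 2, 12, 6, 4, 1, 10]
Visit 3 → queue [2, 12, 6, 4, 1, 10]
Visit 2 → queue [12, 6, 4, 1, 10]
Visit 12 → queue [6, 4, 1, 10]
Visit 6 → queue [4, 1, 10]
Visit 4; enqueue 16 → queue [1, 10, 16]
Visit 1; enqueue 13 → queue [10, 16, 13]
Visit 10 → queue [16, 13]
Visit 16 → queue [13]
Visit 13 → queue []

8 → 5 → 7 → 14 → 15 → 11 → 9 → 3 → 2 → 12 → 6 → 4 → 1 → 10 → 16 → 13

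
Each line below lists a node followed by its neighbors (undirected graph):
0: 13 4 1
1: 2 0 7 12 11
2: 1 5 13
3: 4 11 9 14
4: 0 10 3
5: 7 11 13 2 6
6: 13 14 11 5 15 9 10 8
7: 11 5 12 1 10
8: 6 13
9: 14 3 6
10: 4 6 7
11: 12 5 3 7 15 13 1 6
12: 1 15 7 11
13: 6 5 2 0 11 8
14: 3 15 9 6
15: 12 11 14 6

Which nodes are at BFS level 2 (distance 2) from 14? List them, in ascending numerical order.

Level 0: 14
Level 1: 3, 6, 9, 15
Level 2: 4, 5, 8, 10, 11, 12, 13
Level 3: 0, 1, 2, 7

4, 5, 8, 10, 11, 12, 13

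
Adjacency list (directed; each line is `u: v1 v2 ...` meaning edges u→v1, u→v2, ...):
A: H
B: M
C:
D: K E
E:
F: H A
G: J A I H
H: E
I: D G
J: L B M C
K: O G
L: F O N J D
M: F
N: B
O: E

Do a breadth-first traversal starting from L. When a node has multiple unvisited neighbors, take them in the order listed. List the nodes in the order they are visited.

Visit L; enqueue F, O, N, J, D → queue [F, O, N, J, D]
Visit F; enqueue H, A → queue [O, N, J, D, H, A]
Visit O; enqueue E → queue [N, J, D, H, A, E]
Visit N; enqueue B → queue [J, D, H, A, E, B]
Visit J; enqueue M, C → queue [D, H, A, E, B, M, C]
Visit D; enqueue K → queue [H, A, E, B, M, C, K]
Visit H → queue [A, E, B, M, C, K]
Visit A → queue [E, B, M, C, K]
Visit E → queue [B, M, C, K]
Visit B → queue [M, C, K]
Visit M → queue [C, K]
Visit C → queue [K]
Visit K; enqueue G → queue [G]
Visit G; enqueue I → queue [I]
Visit I → queue []

L, F, O, N, J, D, H, A, E, B, M, C, K, G, I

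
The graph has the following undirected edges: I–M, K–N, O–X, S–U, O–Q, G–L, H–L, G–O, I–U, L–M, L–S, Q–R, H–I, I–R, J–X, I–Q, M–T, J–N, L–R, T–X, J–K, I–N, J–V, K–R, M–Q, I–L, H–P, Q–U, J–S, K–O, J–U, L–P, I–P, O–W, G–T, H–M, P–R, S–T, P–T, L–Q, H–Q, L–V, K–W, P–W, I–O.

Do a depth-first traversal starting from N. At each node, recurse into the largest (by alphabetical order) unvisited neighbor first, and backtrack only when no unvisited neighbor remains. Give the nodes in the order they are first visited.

Visit N
N → K
K → W
W → P
P → T
T → X
X → O
O → Q
Q → U
U → S
S → L
L → V
V → J
L → R
R → I
I → M
M → H
L → G

N → K → W → P → T → X → O → Q → U → S → L → V → J → R → I → M → H → G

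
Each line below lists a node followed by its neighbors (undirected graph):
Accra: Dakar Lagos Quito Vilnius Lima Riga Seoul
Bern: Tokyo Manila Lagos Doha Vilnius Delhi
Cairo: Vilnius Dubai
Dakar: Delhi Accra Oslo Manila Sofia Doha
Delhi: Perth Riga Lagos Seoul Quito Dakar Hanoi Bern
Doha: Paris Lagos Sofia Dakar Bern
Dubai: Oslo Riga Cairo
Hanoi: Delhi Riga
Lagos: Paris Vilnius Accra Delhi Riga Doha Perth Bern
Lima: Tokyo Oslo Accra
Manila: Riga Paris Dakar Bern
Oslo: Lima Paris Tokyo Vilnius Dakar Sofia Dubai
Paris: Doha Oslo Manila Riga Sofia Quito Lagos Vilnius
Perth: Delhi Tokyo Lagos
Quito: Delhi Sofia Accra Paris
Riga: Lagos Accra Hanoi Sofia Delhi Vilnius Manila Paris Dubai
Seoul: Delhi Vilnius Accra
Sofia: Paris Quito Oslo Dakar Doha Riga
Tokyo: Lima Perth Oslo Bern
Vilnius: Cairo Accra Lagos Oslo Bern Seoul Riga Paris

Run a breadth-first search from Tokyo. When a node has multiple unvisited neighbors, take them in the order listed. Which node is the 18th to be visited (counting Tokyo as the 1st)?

Seoul

Visit Tokyo; enqueue Lima, Perth, Oslo, Bern → queue [Lima, Perth, Oslo, Bern]
Visit Lima; enqueue Accra → queue [Perth, Oslo, Bern, Accra]
Visit Perth; enqueue Delhi, Lagos → queue [Oslo, Bern, Accra, Delhi, Lagos]
Visit Oslo; enqueue Paris, Vilnius, Dakar, Sofia, Dubai → queue [Bern, Accra, Delhi, Lagos, Paris, Vilnius, Dakar, Sofia, Dubai]
Visit Bern; enqueue Manila, Doha → queue [Accra, Delhi, Lagos, Paris, Vilnius, Dakar, Sofia, Dubai, Manila, Doha]
Visit Accra; enqueue Quito, Riga, Seoul → queue [Delhi, Lagos, Paris, Vilnius, Dakar, Sofia, Dubai, Manila, Doha, Quito, Riga, Seoul]
Visit Delhi; enqueue Hanoi → queue [Lagos, Paris, Vilnius, Dakar, Sofia, Dubai, Manila, Doha, Quito, Riga, Seoul, Hanoi]
Visit Lagos → queue [Paris, Vilnius, Dakar, Sofia, Dubai, Manila, Doha, Quito, Riga, Seoul, Hanoi]
Visit Paris → queue [Vilnius, Dakar, Sofia, Dubai, Manila, Doha, Quito, Riga, Seoul, Hanoi]
Visit Vilnius; enqueue Cairo → queue [Dakar, Sofia, Dubai, Manila, Doha, Quito, Riga, Seoul, Hanoi, Cairo]
Visit Dakar → queue [Sofia, Dubai, Manila, Doha, Quito, Riga, Seoul, Hanoi, Cairo]
Visit Sofia → queue [Dubai, Manila, Doha, Quito, Riga, Seoul, Hanoi, Cairo]
Visit Dubai → queue [Manila, Doha, Quito, Riga, Seoul, Hanoi, Cairo]
Visit Manila → queue [Doha, Quito, Riga, Seoul, Hanoi, Cairo]
Visit Doha → queue [Quito, Riga, Seoul, Hanoi, Cairo]
Visit Quito → queue [Riga, Seoul, Hanoi, Cairo]
Visit Riga → queue [Seoul, Hanoi, Cairo]
Visit Seoul → queue [Hanoi, Cairo]
Visit Hanoi → queue [Cairo]
Visit Cairo → queue []

Visit order: Tokyo, Lima, Perth, Oslo, Bern, Accra, Delhi, Lagos, Paris, Vilnius, Dakar, Sofia, Dubai, Manila, Doha, Quito, Riga, Seoul, Hanoi, Cairo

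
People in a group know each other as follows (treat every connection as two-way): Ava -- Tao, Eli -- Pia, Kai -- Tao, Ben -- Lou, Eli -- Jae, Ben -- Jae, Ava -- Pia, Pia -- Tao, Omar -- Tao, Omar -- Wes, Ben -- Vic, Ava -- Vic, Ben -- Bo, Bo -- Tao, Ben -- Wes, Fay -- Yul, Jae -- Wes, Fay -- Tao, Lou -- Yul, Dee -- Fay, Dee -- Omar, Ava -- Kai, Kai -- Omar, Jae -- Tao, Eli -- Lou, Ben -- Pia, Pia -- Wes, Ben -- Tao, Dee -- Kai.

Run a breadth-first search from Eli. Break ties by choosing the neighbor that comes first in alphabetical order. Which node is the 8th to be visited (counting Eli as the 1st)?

Visit Eli; enqueue Jae, Lou, Pia → queue [Jae, Lou, Pia]
Visit Jae; enqueue Ben, Tao, Wes → queue [Lou, Pia, Ben, Tao, Wes]
Visit Lou; enqueue Yul → queue [Pia, Ben, Tao, Wes, Yul]
Visit Pia; enqueue Ava → queue [Ben, Tao, Wes, Yul, Ava]
Visit Ben; enqueue Bo, Vic → queue [Tao, Wes, Yul, Ava, Bo, Vic]
Visit Tao; enqueue Fay, Kai, Omar → queue [Wes, Yul, Ava, Bo, Vic, Fay, Kai, Omar]
Visit Wes → queue [Yul, Ava, Bo, Vic, Fay, Kai, Omar]
Visit Yul → queue [Ava, Bo, Vic, Fay, Kai, Omar]
Visit Ava → queue [Bo, Vic, Fay, Kai, Omar]
Visit Bo → queue [Vic, Fay, Kai, Omar]
Visit Vic → queue [Fay, Kai, Omar]
Visit Fay; enqueue Dee → queue [Kai, Omar, Dee]
Visit Kai → queue [Omar, Dee]
Visit Omar → queue [Dee]
Visit Dee → queue []

Visit order: Eli, Jae, Lou, Pia, Ben, Tao, Wes, Yul, Ava, Bo, Vic, Fay, Kai, Omar, Dee

Yul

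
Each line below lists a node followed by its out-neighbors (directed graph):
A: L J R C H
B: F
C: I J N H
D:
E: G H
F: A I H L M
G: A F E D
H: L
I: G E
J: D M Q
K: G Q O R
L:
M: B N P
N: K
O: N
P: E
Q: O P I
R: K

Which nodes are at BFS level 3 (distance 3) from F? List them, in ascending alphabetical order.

Level 0: F
Level 1: A, H, I, L, M
Level 2: B, C, E, G, J, N, P, R
Level 3: D, K, Q
Level 4: O

D, K, Q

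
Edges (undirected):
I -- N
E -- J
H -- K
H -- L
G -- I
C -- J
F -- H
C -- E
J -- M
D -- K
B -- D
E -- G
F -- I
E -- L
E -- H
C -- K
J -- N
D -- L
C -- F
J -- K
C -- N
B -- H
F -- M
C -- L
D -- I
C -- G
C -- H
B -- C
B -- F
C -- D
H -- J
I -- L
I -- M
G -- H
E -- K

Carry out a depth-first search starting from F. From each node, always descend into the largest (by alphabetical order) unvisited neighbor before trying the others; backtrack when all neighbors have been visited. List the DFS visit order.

F, M, J, N, I, L, H, K, E, G, C, D, B

Visit F
F → M
M → J
J → N
N → I
I → L
L → H
H → K
K → E
E → G
G → C
C → D
D → B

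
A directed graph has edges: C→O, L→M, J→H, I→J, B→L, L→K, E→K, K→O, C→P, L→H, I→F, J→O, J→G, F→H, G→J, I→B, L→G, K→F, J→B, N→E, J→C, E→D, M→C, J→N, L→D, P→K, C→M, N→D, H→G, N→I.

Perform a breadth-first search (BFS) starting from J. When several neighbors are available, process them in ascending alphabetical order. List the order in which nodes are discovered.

J -> B -> C -> G -> H -> N -> O -> L -> M -> P -> D -> E -> I -> K -> F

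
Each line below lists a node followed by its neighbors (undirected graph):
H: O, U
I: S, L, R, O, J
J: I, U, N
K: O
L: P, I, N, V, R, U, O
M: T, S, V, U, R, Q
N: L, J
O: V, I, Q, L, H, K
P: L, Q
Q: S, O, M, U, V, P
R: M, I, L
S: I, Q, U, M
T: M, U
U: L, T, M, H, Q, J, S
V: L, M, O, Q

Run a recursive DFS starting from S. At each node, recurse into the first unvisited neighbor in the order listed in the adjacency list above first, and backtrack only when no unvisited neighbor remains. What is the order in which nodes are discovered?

S → I → L → P → Q → O → V → M → T → U → H → J → N → R → K

Visit S
S → I
I → L
L → P
P → Q
Q → O
O → V
V → M
M → T
T → U
U → H
U → J
J → N
M → R
O → K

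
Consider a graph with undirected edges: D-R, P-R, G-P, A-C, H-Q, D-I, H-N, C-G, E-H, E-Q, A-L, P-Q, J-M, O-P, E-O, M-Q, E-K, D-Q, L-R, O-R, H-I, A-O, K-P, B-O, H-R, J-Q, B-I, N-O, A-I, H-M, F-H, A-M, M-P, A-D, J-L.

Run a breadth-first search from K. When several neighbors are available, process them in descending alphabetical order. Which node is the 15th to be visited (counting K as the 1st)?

A

Visit K; enqueue P, E → queue [P, E]
Visit P; enqueue R, Q, O, M, G → queue [E, R, Q, O, M, G]
Visit E; enqueue H → queue [R, Q, O, M, G, H]
Visit R; enqueue L, D → queue [Q, O, M, G, H, L, D]
Visit Q; enqueue J → queue [O, M, G, H, L, D, J]
Visit O; enqueue N, B, A → queue [M, G, H, L, D, J, N, B, A]
Visit M → queue [G, H, L, D, J, N, B, A]
Visit G; enqueue C → queue [H, L, D, J, N, B, A, C]
Visit H; enqueue I, F → queue [L, D, J, N, B, A, C, I, F]
Visit L → queue [D, J, N, B, A, C, I, F]
Visit D → queue [J, N, B, A, C, I, F]
Visit J → queue [N, B, A, C, I, F]
Visit N → queue [B, A, C, I, F]
Visit B → queue [A, C, I, F]
Visit A → queue [C, I, F]
Visit C → queue [I, F]
Visit I → queue [F]
Visit F → queue []

Visit order: K, P, E, R, Q, O, M, G, H, L, D, J, N, B, A, C, I, F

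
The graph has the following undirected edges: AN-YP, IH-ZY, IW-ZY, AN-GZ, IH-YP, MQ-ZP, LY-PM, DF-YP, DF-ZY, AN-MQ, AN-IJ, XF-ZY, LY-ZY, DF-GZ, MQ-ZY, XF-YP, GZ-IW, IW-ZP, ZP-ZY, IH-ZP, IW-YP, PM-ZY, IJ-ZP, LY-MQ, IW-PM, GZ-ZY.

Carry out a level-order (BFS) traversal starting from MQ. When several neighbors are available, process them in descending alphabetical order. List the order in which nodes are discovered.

MQ → ZY → ZP → LY → AN → XF → PM → IW → IH → GZ → DF → IJ → YP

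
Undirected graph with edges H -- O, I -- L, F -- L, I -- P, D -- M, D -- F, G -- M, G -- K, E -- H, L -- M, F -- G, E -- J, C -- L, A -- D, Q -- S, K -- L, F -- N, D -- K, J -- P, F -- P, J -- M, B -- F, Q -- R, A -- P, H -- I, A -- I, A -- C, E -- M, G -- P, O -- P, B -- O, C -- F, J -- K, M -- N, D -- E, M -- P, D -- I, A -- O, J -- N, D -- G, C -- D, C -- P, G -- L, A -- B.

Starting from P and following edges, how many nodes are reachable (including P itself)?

16

BFS from P visits: P, A, C, F, G, I, J, M, O, B, D, L, N, K, H, E
Reachable nodes: 16 of 19 total.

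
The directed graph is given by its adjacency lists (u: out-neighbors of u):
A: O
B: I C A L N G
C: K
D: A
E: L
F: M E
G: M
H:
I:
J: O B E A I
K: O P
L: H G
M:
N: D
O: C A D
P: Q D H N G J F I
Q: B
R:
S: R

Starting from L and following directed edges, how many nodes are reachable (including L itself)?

4

BFS from L visits: L, G, H, M
Reachable nodes: 4 of 19 total.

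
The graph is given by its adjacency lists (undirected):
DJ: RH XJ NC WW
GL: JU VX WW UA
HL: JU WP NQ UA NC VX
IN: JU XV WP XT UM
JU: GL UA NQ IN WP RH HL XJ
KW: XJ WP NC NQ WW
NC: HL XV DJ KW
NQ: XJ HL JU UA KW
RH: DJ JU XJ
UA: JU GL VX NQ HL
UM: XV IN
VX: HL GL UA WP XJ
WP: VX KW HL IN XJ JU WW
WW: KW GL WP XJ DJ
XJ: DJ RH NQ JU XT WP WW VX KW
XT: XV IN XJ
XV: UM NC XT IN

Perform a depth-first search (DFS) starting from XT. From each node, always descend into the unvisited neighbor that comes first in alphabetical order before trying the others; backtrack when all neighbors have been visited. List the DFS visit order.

Visit XT
XT → IN
IN → JU
JU → GL
GL → UA
UA → HL
HL → NC
NC → DJ
DJ → RH
RH → XJ
XJ → KW
KW → NQ
KW → WP
WP → VX
WP → WW
NC → XV
XV → UM

XT -> IN -> JU -> GL -> UA -> HL -> NC -> DJ -> RH -> XJ -> KW -> NQ -> WP -> VX -> WW -> XV -> UM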